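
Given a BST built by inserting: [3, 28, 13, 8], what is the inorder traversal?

Tree insertion order: [3, 28, 13, 8]
Tree (level-order array): [3, None, 28, 13, None, 8]
Inorder traversal: [3, 8, 13, 28]


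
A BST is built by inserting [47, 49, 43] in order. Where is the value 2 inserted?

Starting tree (level order): [47, 43, 49]
Insertion path: 47 -> 43
Result: insert 2 as left child of 43
Final tree (level order): [47, 43, 49, 2]


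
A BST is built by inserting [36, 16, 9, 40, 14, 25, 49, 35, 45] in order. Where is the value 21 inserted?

Starting tree (level order): [36, 16, 40, 9, 25, None, 49, None, 14, None, 35, 45]
Insertion path: 36 -> 16 -> 25
Result: insert 21 as left child of 25
Final tree (level order): [36, 16, 40, 9, 25, None, 49, None, 14, 21, 35, 45]


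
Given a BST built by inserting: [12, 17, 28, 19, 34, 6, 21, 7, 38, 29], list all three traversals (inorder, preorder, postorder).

Tree insertion order: [12, 17, 28, 19, 34, 6, 21, 7, 38, 29]
Tree (level-order array): [12, 6, 17, None, 7, None, 28, None, None, 19, 34, None, 21, 29, 38]
Inorder (L, root, R): [6, 7, 12, 17, 19, 21, 28, 29, 34, 38]
Preorder (root, L, R): [12, 6, 7, 17, 28, 19, 21, 34, 29, 38]
Postorder (L, R, root): [7, 6, 21, 19, 29, 38, 34, 28, 17, 12]


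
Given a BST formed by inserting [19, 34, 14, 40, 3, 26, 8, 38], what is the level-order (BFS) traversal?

Tree insertion order: [19, 34, 14, 40, 3, 26, 8, 38]
Tree (level-order array): [19, 14, 34, 3, None, 26, 40, None, 8, None, None, 38]
BFS from the root, enqueuing left then right child of each popped node:
  queue [19] -> pop 19, enqueue [14, 34], visited so far: [19]
  queue [14, 34] -> pop 14, enqueue [3], visited so far: [19, 14]
  queue [34, 3] -> pop 34, enqueue [26, 40], visited so far: [19, 14, 34]
  queue [3, 26, 40] -> pop 3, enqueue [8], visited so far: [19, 14, 34, 3]
  queue [26, 40, 8] -> pop 26, enqueue [none], visited so far: [19, 14, 34, 3, 26]
  queue [40, 8] -> pop 40, enqueue [38], visited so far: [19, 14, 34, 3, 26, 40]
  queue [8, 38] -> pop 8, enqueue [none], visited so far: [19, 14, 34, 3, 26, 40, 8]
  queue [38] -> pop 38, enqueue [none], visited so far: [19, 14, 34, 3, 26, 40, 8, 38]
Result: [19, 14, 34, 3, 26, 40, 8, 38]


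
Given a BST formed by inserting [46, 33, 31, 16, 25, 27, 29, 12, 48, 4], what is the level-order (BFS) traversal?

Tree insertion order: [46, 33, 31, 16, 25, 27, 29, 12, 48, 4]
Tree (level-order array): [46, 33, 48, 31, None, None, None, 16, None, 12, 25, 4, None, None, 27, None, None, None, 29]
BFS from the root, enqueuing left then right child of each popped node:
  queue [46] -> pop 46, enqueue [33, 48], visited so far: [46]
  queue [33, 48] -> pop 33, enqueue [31], visited so far: [46, 33]
  queue [48, 31] -> pop 48, enqueue [none], visited so far: [46, 33, 48]
  queue [31] -> pop 31, enqueue [16], visited so far: [46, 33, 48, 31]
  queue [16] -> pop 16, enqueue [12, 25], visited so far: [46, 33, 48, 31, 16]
  queue [12, 25] -> pop 12, enqueue [4], visited so far: [46, 33, 48, 31, 16, 12]
  queue [25, 4] -> pop 25, enqueue [27], visited so far: [46, 33, 48, 31, 16, 12, 25]
  queue [4, 27] -> pop 4, enqueue [none], visited so far: [46, 33, 48, 31, 16, 12, 25, 4]
  queue [27] -> pop 27, enqueue [29], visited so far: [46, 33, 48, 31, 16, 12, 25, 4, 27]
  queue [29] -> pop 29, enqueue [none], visited so far: [46, 33, 48, 31, 16, 12, 25, 4, 27, 29]
Result: [46, 33, 48, 31, 16, 12, 25, 4, 27, 29]


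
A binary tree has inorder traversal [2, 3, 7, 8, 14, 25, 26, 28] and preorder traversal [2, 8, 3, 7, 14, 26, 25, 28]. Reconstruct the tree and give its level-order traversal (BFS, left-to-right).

Inorder:  [2, 3, 7, 8, 14, 25, 26, 28]
Preorder: [2, 8, 3, 7, 14, 26, 25, 28]
Algorithm: preorder visits root first, so consume preorder in order;
for each root, split the current inorder slice at that value into
left-subtree inorder and right-subtree inorder, then recurse.
Recursive splits:
  root=2; inorder splits into left=[], right=[3, 7, 8, 14, 25, 26, 28]
  root=8; inorder splits into left=[3, 7], right=[14, 25, 26, 28]
  root=3; inorder splits into left=[], right=[7]
  root=7; inorder splits into left=[], right=[]
  root=14; inorder splits into left=[], right=[25, 26, 28]
  root=26; inorder splits into left=[25], right=[28]
  root=25; inorder splits into left=[], right=[]
  root=28; inorder splits into left=[], right=[]
Reconstructed level-order: [2, 8, 3, 14, 7, 26, 25, 28]


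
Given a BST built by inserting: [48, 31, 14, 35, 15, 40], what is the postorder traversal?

Tree insertion order: [48, 31, 14, 35, 15, 40]
Tree (level-order array): [48, 31, None, 14, 35, None, 15, None, 40]
Postorder traversal: [15, 14, 40, 35, 31, 48]


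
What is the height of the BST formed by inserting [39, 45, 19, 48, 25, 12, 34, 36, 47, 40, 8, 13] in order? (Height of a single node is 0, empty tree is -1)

Insertion order: [39, 45, 19, 48, 25, 12, 34, 36, 47, 40, 8, 13]
Tree (level-order array): [39, 19, 45, 12, 25, 40, 48, 8, 13, None, 34, None, None, 47, None, None, None, None, None, None, 36]
Compute height bottom-up (empty subtree = -1):
  height(8) = 1 + max(-1, -1) = 0
  height(13) = 1 + max(-1, -1) = 0
  height(12) = 1 + max(0, 0) = 1
  height(36) = 1 + max(-1, -1) = 0
  height(34) = 1 + max(-1, 0) = 1
  height(25) = 1 + max(-1, 1) = 2
  height(19) = 1 + max(1, 2) = 3
  height(40) = 1 + max(-1, -1) = 0
  height(47) = 1 + max(-1, -1) = 0
  height(48) = 1 + max(0, -1) = 1
  height(45) = 1 + max(0, 1) = 2
  height(39) = 1 + max(3, 2) = 4
Height = 4


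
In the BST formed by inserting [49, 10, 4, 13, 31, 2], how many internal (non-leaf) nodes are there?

Tree built from: [49, 10, 4, 13, 31, 2]
Tree (level-order array): [49, 10, None, 4, 13, 2, None, None, 31]
Rule: An internal node has at least one child.
Per-node child counts:
  node 49: 1 child(ren)
  node 10: 2 child(ren)
  node 4: 1 child(ren)
  node 2: 0 child(ren)
  node 13: 1 child(ren)
  node 31: 0 child(ren)
Matching nodes: [49, 10, 4, 13]
Count of internal (non-leaf) nodes: 4


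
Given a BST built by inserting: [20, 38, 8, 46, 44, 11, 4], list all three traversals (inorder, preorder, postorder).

Tree insertion order: [20, 38, 8, 46, 44, 11, 4]
Tree (level-order array): [20, 8, 38, 4, 11, None, 46, None, None, None, None, 44]
Inorder (L, root, R): [4, 8, 11, 20, 38, 44, 46]
Preorder (root, L, R): [20, 8, 4, 11, 38, 46, 44]
Postorder (L, R, root): [4, 11, 8, 44, 46, 38, 20]


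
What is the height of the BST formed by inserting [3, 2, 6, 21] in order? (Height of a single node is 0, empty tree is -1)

Insertion order: [3, 2, 6, 21]
Tree (level-order array): [3, 2, 6, None, None, None, 21]
Compute height bottom-up (empty subtree = -1):
  height(2) = 1 + max(-1, -1) = 0
  height(21) = 1 + max(-1, -1) = 0
  height(6) = 1 + max(-1, 0) = 1
  height(3) = 1 + max(0, 1) = 2
Height = 2


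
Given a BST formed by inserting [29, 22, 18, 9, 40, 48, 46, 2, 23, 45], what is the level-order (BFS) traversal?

Tree insertion order: [29, 22, 18, 9, 40, 48, 46, 2, 23, 45]
Tree (level-order array): [29, 22, 40, 18, 23, None, 48, 9, None, None, None, 46, None, 2, None, 45]
BFS from the root, enqueuing left then right child of each popped node:
  queue [29] -> pop 29, enqueue [22, 40], visited so far: [29]
  queue [22, 40] -> pop 22, enqueue [18, 23], visited so far: [29, 22]
  queue [40, 18, 23] -> pop 40, enqueue [48], visited so far: [29, 22, 40]
  queue [18, 23, 48] -> pop 18, enqueue [9], visited so far: [29, 22, 40, 18]
  queue [23, 48, 9] -> pop 23, enqueue [none], visited so far: [29, 22, 40, 18, 23]
  queue [48, 9] -> pop 48, enqueue [46], visited so far: [29, 22, 40, 18, 23, 48]
  queue [9, 46] -> pop 9, enqueue [2], visited so far: [29, 22, 40, 18, 23, 48, 9]
  queue [46, 2] -> pop 46, enqueue [45], visited so far: [29, 22, 40, 18, 23, 48, 9, 46]
  queue [2, 45] -> pop 2, enqueue [none], visited so far: [29, 22, 40, 18, 23, 48, 9, 46, 2]
  queue [45] -> pop 45, enqueue [none], visited so far: [29, 22, 40, 18, 23, 48, 9, 46, 2, 45]
Result: [29, 22, 40, 18, 23, 48, 9, 46, 2, 45]


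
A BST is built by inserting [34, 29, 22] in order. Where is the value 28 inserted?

Starting tree (level order): [34, 29, None, 22]
Insertion path: 34 -> 29 -> 22
Result: insert 28 as right child of 22
Final tree (level order): [34, 29, None, 22, None, None, 28]


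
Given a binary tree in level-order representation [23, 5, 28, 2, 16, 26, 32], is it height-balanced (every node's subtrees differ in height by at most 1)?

Tree (level-order array): [23, 5, 28, 2, 16, 26, 32]
Definition: a tree is height-balanced if, at every node, |h(left) - h(right)| <= 1 (empty subtree has height -1).
Bottom-up per-node check:
  node 2: h_left=-1, h_right=-1, diff=0 [OK], height=0
  node 16: h_left=-1, h_right=-1, diff=0 [OK], height=0
  node 5: h_left=0, h_right=0, diff=0 [OK], height=1
  node 26: h_left=-1, h_right=-1, diff=0 [OK], height=0
  node 32: h_left=-1, h_right=-1, diff=0 [OK], height=0
  node 28: h_left=0, h_right=0, diff=0 [OK], height=1
  node 23: h_left=1, h_right=1, diff=0 [OK], height=2
All nodes satisfy the balance condition.
Result: Balanced


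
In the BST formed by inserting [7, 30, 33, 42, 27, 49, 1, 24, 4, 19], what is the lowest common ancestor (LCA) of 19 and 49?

Tree insertion order: [7, 30, 33, 42, 27, 49, 1, 24, 4, 19]
Tree (level-order array): [7, 1, 30, None, 4, 27, 33, None, None, 24, None, None, 42, 19, None, None, 49]
In a BST, the LCA of p=19, q=49 is the first node v on the
root-to-leaf path with p <= v <= q (go left if both < v, right if both > v).
Walk from root:
  at 7: both 19 and 49 > 7, go right
  at 30: 19 <= 30 <= 49, this is the LCA
LCA = 30


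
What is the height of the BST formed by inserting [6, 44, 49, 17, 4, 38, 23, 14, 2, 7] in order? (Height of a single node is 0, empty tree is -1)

Insertion order: [6, 44, 49, 17, 4, 38, 23, 14, 2, 7]
Tree (level-order array): [6, 4, 44, 2, None, 17, 49, None, None, 14, 38, None, None, 7, None, 23]
Compute height bottom-up (empty subtree = -1):
  height(2) = 1 + max(-1, -1) = 0
  height(4) = 1 + max(0, -1) = 1
  height(7) = 1 + max(-1, -1) = 0
  height(14) = 1 + max(0, -1) = 1
  height(23) = 1 + max(-1, -1) = 0
  height(38) = 1 + max(0, -1) = 1
  height(17) = 1 + max(1, 1) = 2
  height(49) = 1 + max(-1, -1) = 0
  height(44) = 1 + max(2, 0) = 3
  height(6) = 1 + max(1, 3) = 4
Height = 4


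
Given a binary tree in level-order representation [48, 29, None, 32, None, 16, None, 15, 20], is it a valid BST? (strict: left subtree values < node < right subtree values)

Level-order array: [48, 29, None, 32, None, 16, None, 15, 20]
Validate using subtree bounds (lo, hi): at each node, require lo < value < hi,
then recurse left with hi=value and right with lo=value.
Preorder trace (stopping at first violation):
  at node 48 with bounds (-inf, +inf): OK
  at node 29 with bounds (-inf, 48): OK
  at node 32 with bounds (-inf, 29): VIOLATION
Node 32 violates its bound: not (-inf < 32 < 29).
Result: Not a valid BST


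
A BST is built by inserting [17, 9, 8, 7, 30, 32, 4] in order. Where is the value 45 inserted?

Starting tree (level order): [17, 9, 30, 8, None, None, 32, 7, None, None, None, 4]
Insertion path: 17 -> 30 -> 32
Result: insert 45 as right child of 32
Final tree (level order): [17, 9, 30, 8, None, None, 32, 7, None, None, 45, 4]


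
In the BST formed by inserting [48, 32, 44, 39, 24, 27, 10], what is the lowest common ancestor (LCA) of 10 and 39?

Tree insertion order: [48, 32, 44, 39, 24, 27, 10]
Tree (level-order array): [48, 32, None, 24, 44, 10, 27, 39]
In a BST, the LCA of p=10, q=39 is the first node v on the
root-to-leaf path with p <= v <= q (go left if both < v, right if both > v).
Walk from root:
  at 48: both 10 and 39 < 48, go left
  at 32: 10 <= 32 <= 39, this is the LCA
LCA = 32


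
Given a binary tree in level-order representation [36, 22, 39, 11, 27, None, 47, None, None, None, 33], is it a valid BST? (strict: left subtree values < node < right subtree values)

Level-order array: [36, 22, 39, 11, 27, None, 47, None, None, None, 33]
Validate using subtree bounds (lo, hi): at each node, require lo < value < hi,
then recurse left with hi=value and right with lo=value.
Preorder trace (stopping at first violation):
  at node 36 with bounds (-inf, +inf): OK
  at node 22 with bounds (-inf, 36): OK
  at node 11 with bounds (-inf, 22): OK
  at node 27 with bounds (22, 36): OK
  at node 33 with bounds (27, 36): OK
  at node 39 with bounds (36, +inf): OK
  at node 47 with bounds (39, +inf): OK
No violation found at any node.
Result: Valid BST


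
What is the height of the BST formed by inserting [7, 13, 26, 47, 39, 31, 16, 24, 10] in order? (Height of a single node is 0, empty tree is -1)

Insertion order: [7, 13, 26, 47, 39, 31, 16, 24, 10]
Tree (level-order array): [7, None, 13, 10, 26, None, None, 16, 47, None, 24, 39, None, None, None, 31]
Compute height bottom-up (empty subtree = -1):
  height(10) = 1 + max(-1, -1) = 0
  height(24) = 1 + max(-1, -1) = 0
  height(16) = 1 + max(-1, 0) = 1
  height(31) = 1 + max(-1, -1) = 0
  height(39) = 1 + max(0, -1) = 1
  height(47) = 1 + max(1, -1) = 2
  height(26) = 1 + max(1, 2) = 3
  height(13) = 1 + max(0, 3) = 4
  height(7) = 1 + max(-1, 4) = 5
Height = 5


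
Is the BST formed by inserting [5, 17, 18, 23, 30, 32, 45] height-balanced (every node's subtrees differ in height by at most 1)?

Tree (level-order array): [5, None, 17, None, 18, None, 23, None, 30, None, 32, None, 45]
Definition: a tree is height-balanced if, at every node, |h(left) - h(right)| <= 1 (empty subtree has height -1).
Bottom-up per-node check:
  node 45: h_left=-1, h_right=-1, diff=0 [OK], height=0
  node 32: h_left=-1, h_right=0, diff=1 [OK], height=1
  node 30: h_left=-1, h_right=1, diff=2 [FAIL (|-1-1|=2 > 1)], height=2
  node 23: h_left=-1, h_right=2, diff=3 [FAIL (|-1-2|=3 > 1)], height=3
  node 18: h_left=-1, h_right=3, diff=4 [FAIL (|-1-3|=4 > 1)], height=4
  node 17: h_left=-1, h_right=4, diff=5 [FAIL (|-1-4|=5 > 1)], height=5
  node 5: h_left=-1, h_right=5, diff=6 [FAIL (|-1-5|=6 > 1)], height=6
Node 30 violates the condition: |-1 - 1| = 2 > 1.
Result: Not balanced


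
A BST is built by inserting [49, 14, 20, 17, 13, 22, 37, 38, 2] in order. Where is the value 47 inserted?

Starting tree (level order): [49, 14, None, 13, 20, 2, None, 17, 22, None, None, None, None, None, 37, None, 38]
Insertion path: 49 -> 14 -> 20 -> 22 -> 37 -> 38
Result: insert 47 as right child of 38
Final tree (level order): [49, 14, None, 13, 20, 2, None, 17, 22, None, None, None, None, None, 37, None, 38, None, 47]


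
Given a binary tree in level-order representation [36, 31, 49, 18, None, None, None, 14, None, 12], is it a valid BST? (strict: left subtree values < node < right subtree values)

Level-order array: [36, 31, 49, 18, None, None, None, 14, None, 12]
Validate using subtree bounds (lo, hi): at each node, require lo < value < hi,
then recurse left with hi=value and right with lo=value.
Preorder trace (stopping at first violation):
  at node 36 with bounds (-inf, +inf): OK
  at node 31 with bounds (-inf, 36): OK
  at node 18 with bounds (-inf, 31): OK
  at node 14 with bounds (-inf, 18): OK
  at node 12 with bounds (-inf, 14): OK
  at node 49 with bounds (36, +inf): OK
No violation found at any node.
Result: Valid BST


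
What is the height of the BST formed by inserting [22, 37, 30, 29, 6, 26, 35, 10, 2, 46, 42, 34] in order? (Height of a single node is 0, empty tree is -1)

Insertion order: [22, 37, 30, 29, 6, 26, 35, 10, 2, 46, 42, 34]
Tree (level-order array): [22, 6, 37, 2, 10, 30, 46, None, None, None, None, 29, 35, 42, None, 26, None, 34]
Compute height bottom-up (empty subtree = -1):
  height(2) = 1 + max(-1, -1) = 0
  height(10) = 1 + max(-1, -1) = 0
  height(6) = 1 + max(0, 0) = 1
  height(26) = 1 + max(-1, -1) = 0
  height(29) = 1 + max(0, -1) = 1
  height(34) = 1 + max(-1, -1) = 0
  height(35) = 1 + max(0, -1) = 1
  height(30) = 1 + max(1, 1) = 2
  height(42) = 1 + max(-1, -1) = 0
  height(46) = 1 + max(0, -1) = 1
  height(37) = 1 + max(2, 1) = 3
  height(22) = 1 + max(1, 3) = 4
Height = 4


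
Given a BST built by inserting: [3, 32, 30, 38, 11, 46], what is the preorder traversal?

Tree insertion order: [3, 32, 30, 38, 11, 46]
Tree (level-order array): [3, None, 32, 30, 38, 11, None, None, 46]
Preorder traversal: [3, 32, 30, 11, 38, 46]


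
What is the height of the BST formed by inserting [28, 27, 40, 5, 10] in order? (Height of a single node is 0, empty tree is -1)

Insertion order: [28, 27, 40, 5, 10]
Tree (level-order array): [28, 27, 40, 5, None, None, None, None, 10]
Compute height bottom-up (empty subtree = -1):
  height(10) = 1 + max(-1, -1) = 0
  height(5) = 1 + max(-1, 0) = 1
  height(27) = 1 + max(1, -1) = 2
  height(40) = 1 + max(-1, -1) = 0
  height(28) = 1 + max(2, 0) = 3
Height = 3


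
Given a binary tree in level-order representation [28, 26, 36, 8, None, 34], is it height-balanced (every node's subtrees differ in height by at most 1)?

Tree (level-order array): [28, 26, 36, 8, None, 34]
Definition: a tree is height-balanced if, at every node, |h(left) - h(right)| <= 1 (empty subtree has height -1).
Bottom-up per-node check:
  node 8: h_left=-1, h_right=-1, diff=0 [OK], height=0
  node 26: h_left=0, h_right=-1, diff=1 [OK], height=1
  node 34: h_left=-1, h_right=-1, diff=0 [OK], height=0
  node 36: h_left=0, h_right=-1, diff=1 [OK], height=1
  node 28: h_left=1, h_right=1, diff=0 [OK], height=2
All nodes satisfy the balance condition.
Result: Balanced


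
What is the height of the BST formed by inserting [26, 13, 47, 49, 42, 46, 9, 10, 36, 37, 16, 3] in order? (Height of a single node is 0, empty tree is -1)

Insertion order: [26, 13, 47, 49, 42, 46, 9, 10, 36, 37, 16, 3]
Tree (level-order array): [26, 13, 47, 9, 16, 42, 49, 3, 10, None, None, 36, 46, None, None, None, None, None, None, None, 37]
Compute height bottom-up (empty subtree = -1):
  height(3) = 1 + max(-1, -1) = 0
  height(10) = 1 + max(-1, -1) = 0
  height(9) = 1 + max(0, 0) = 1
  height(16) = 1 + max(-1, -1) = 0
  height(13) = 1 + max(1, 0) = 2
  height(37) = 1 + max(-1, -1) = 0
  height(36) = 1 + max(-1, 0) = 1
  height(46) = 1 + max(-1, -1) = 0
  height(42) = 1 + max(1, 0) = 2
  height(49) = 1 + max(-1, -1) = 0
  height(47) = 1 + max(2, 0) = 3
  height(26) = 1 + max(2, 3) = 4
Height = 4


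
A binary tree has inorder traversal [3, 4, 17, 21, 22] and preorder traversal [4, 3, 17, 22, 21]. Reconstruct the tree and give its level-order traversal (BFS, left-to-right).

Inorder:  [3, 4, 17, 21, 22]
Preorder: [4, 3, 17, 22, 21]
Algorithm: preorder visits root first, so consume preorder in order;
for each root, split the current inorder slice at that value into
left-subtree inorder and right-subtree inorder, then recurse.
Recursive splits:
  root=4; inorder splits into left=[3], right=[17, 21, 22]
  root=3; inorder splits into left=[], right=[]
  root=17; inorder splits into left=[], right=[21, 22]
  root=22; inorder splits into left=[21], right=[]
  root=21; inorder splits into left=[], right=[]
Reconstructed level-order: [4, 3, 17, 22, 21]


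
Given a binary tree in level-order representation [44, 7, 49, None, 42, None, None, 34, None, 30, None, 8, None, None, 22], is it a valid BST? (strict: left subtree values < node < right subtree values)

Level-order array: [44, 7, 49, None, 42, None, None, 34, None, 30, None, 8, None, None, 22]
Validate using subtree bounds (lo, hi): at each node, require lo < value < hi,
then recurse left with hi=value and right with lo=value.
Preorder trace (stopping at first violation):
  at node 44 with bounds (-inf, +inf): OK
  at node 7 with bounds (-inf, 44): OK
  at node 42 with bounds (7, 44): OK
  at node 34 with bounds (7, 42): OK
  at node 30 with bounds (7, 34): OK
  at node 8 with bounds (7, 30): OK
  at node 22 with bounds (8, 30): OK
  at node 49 with bounds (44, +inf): OK
No violation found at any node.
Result: Valid BST


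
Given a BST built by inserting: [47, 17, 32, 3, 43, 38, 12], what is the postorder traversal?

Tree insertion order: [47, 17, 32, 3, 43, 38, 12]
Tree (level-order array): [47, 17, None, 3, 32, None, 12, None, 43, None, None, 38]
Postorder traversal: [12, 3, 38, 43, 32, 17, 47]


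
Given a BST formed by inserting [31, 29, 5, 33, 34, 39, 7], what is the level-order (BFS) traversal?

Tree insertion order: [31, 29, 5, 33, 34, 39, 7]
Tree (level-order array): [31, 29, 33, 5, None, None, 34, None, 7, None, 39]
BFS from the root, enqueuing left then right child of each popped node:
  queue [31] -> pop 31, enqueue [29, 33], visited so far: [31]
  queue [29, 33] -> pop 29, enqueue [5], visited so far: [31, 29]
  queue [33, 5] -> pop 33, enqueue [34], visited so far: [31, 29, 33]
  queue [5, 34] -> pop 5, enqueue [7], visited so far: [31, 29, 33, 5]
  queue [34, 7] -> pop 34, enqueue [39], visited so far: [31, 29, 33, 5, 34]
  queue [7, 39] -> pop 7, enqueue [none], visited so far: [31, 29, 33, 5, 34, 7]
  queue [39] -> pop 39, enqueue [none], visited so far: [31, 29, 33, 5, 34, 7, 39]
Result: [31, 29, 33, 5, 34, 7, 39]


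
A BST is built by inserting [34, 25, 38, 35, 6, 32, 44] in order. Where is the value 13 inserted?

Starting tree (level order): [34, 25, 38, 6, 32, 35, 44]
Insertion path: 34 -> 25 -> 6
Result: insert 13 as right child of 6
Final tree (level order): [34, 25, 38, 6, 32, 35, 44, None, 13]


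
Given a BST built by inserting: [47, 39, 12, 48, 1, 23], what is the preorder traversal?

Tree insertion order: [47, 39, 12, 48, 1, 23]
Tree (level-order array): [47, 39, 48, 12, None, None, None, 1, 23]
Preorder traversal: [47, 39, 12, 1, 23, 48]


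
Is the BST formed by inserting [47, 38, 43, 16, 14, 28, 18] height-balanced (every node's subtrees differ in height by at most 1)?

Tree (level-order array): [47, 38, None, 16, 43, 14, 28, None, None, None, None, 18]
Definition: a tree is height-balanced if, at every node, |h(left) - h(right)| <= 1 (empty subtree has height -1).
Bottom-up per-node check:
  node 14: h_left=-1, h_right=-1, diff=0 [OK], height=0
  node 18: h_left=-1, h_right=-1, diff=0 [OK], height=0
  node 28: h_left=0, h_right=-1, diff=1 [OK], height=1
  node 16: h_left=0, h_right=1, diff=1 [OK], height=2
  node 43: h_left=-1, h_right=-1, diff=0 [OK], height=0
  node 38: h_left=2, h_right=0, diff=2 [FAIL (|2-0|=2 > 1)], height=3
  node 47: h_left=3, h_right=-1, diff=4 [FAIL (|3--1|=4 > 1)], height=4
Node 38 violates the condition: |2 - 0| = 2 > 1.
Result: Not balanced


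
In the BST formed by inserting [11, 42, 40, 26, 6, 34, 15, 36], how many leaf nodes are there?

Tree built from: [11, 42, 40, 26, 6, 34, 15, 36]
Tree (level-order array): [11, 6, 42, None, None, 40, None, 26, None, 15, 34, None, None, None, 36]
Rule: A leaf has 0 children.
Per-node child counts:
  node 11: 2 child(ren)
  node 6: 0 child(ren)
  node 42: 1 child(ren)
  node 40: 1 child(ren)
  node 26: 2 child(ren)
  node 15: 0 child(ren)
  node 34: 1 child(ren)
  node 36: 0 child(ren)
Matching nodes: [6, 15, 36]
Count of leaf nodes: 3


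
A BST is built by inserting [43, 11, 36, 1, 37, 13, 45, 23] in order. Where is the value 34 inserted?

Starting tree (level order): [43, 11, 45, 1, 36, None, None, None, None, 13, 37, None, 23]
Insertion path: 43 -> 11 -> 36 -> 13 -> 23
Result: insert 34 as right child of 23
Final tree (level order): [43, 11, 45, 1, 36, None, None, None, None, 13, 37, None, 23, None, None, None, 34]


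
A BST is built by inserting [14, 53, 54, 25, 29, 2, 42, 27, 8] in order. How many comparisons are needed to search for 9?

Search path for 9: 14 -> 2 -> 8
Found: False
Comparisons: 3


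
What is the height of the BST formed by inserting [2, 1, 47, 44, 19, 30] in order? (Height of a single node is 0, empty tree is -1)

Insertion order: [2, 1, 47, 44, 19, 30]
Tree (level-order array): [2, 1, 47, None, None, 44, None, 19, None, None, 30]
Compute height bottom-up (empty subtree = -1):
  height(1) = 1 + max(-1, -1) = 0
  height(30) = 1 + max(-1, -1) = 0
  height(19) = 1 + max(-1, 0) = 1
  height(44) = 1 + max(1, -1) = 2
  height(47) = 1 + max(2, -1) = 3
  height(2) = 1 + max(0, 3) = 4
Height = 4


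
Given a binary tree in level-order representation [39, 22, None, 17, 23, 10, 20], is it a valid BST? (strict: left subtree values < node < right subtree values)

Level-order array: [39, 22, None, 17, 23, 10, 20]
Validate using subtree bounds (lo, hi): at each node, require lo < value < hi,
then recurse left with hi=value and right with lo=value.
Preorder trace (stopping at first violation):
  at node 39 with bounds (-inf, +inf): OK
  at node 22 with bounds (-inf, 39): OK
  at node 17 with bounds (-inf, 22): OK
  at node 10 with bounds (-inf, 17): OK
  at node 20 with bounds (17, 22): OK
  at node 23 with bounds (22, 39): OK
No violation found at any node.
Result: Valid BST


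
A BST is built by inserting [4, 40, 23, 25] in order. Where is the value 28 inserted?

Starting tree (level order): [4, None, 40, 23, None, None, 25]
Insertion path: 4 -> 40 -> 23 -> 25
Result: insert 28 as right child of 25
Final tree (level order): [4, None, 40, 23, None, None, 25, None, 28]


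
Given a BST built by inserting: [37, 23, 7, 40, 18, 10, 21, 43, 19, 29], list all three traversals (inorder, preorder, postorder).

Tree insertion order: [37, 23, 7, 40, 18, 10, 21, 43, 19, 29]
Tree (level-order array): [37, 23, 40, 7, 29, None, 43, None, 18, None, None, None, None, 10, 21, None, None, 19]
Inorder (L, root, R): [7, 10, 18, 19, 21, 23, 29, 37, 40, 43]
Preorder (root, L, R): [37, 23, 7, 18, 10, 21, 19, 29, 40, 43]
Postorder (L, R, root): [10, 19, 21, 18, 7, 29, 23, 43, 40, 37]


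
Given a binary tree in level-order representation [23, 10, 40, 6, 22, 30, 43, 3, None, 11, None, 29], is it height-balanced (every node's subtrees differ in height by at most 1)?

Tree (level-order array): [23, 10, 40, 6, 22, 30, 43, 3, None, 11, None, 29]
Definition: a tree is height-balanced if, at every node, |h(left) - h(right)| <= 1 (empty subtree has height -1).
Bottom-up per-node check:
  node 3: h_left=-1, h_right=-1, diff=0 [OK], height=0
  node 6: h_left=0, h_right=-1, diff=1 [OK], height=1
  node 11: h_left=-1, h_right=-1, diff=0 [OK], height=0
  node 22: h_left=0, h_right=-1, diff=1 [OK], height=1
  node 10: h_left=1, h_right=1, diff=0 [OK], height=2
  node 29: h_left=-1, h_right=-1, diff=0 [OK], height=0
  node 30: h_left=0, h_right=-1, diff=1 [OK], height=1
  node 43: h_left=-1, h_right=-1, diff=0 [OK], height=0
  node 40: h_left=1, h_right=0, diff=1 [OK], height=2
  node 23: h_left=2, h_right=2, diff=0 [OK], height=3
All nodes satisfy the balance condition.
Result: Balanced


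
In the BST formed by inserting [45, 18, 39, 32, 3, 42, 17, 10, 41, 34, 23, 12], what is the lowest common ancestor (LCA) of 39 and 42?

Tree insertion order: [45, 18, 39, 32, 3, 42, 17, 10, 41, 34, 23, 12]
Tree (level-order array): [45, 18, None, 3, 39, None, 17, 32, 42, 10, None, 23, 34, 41, None, None, 12]
In a BST, the LCA of p=39, q=42 is the first node v on the
root-to-leaf path with p <= v <= q (go left if both < v, right if both > v).
Walk from root:
  at 45: both 39 and 42 < 45, go left
  at 18: both 39 and 42 > 18, go right
  at 39: 39 <= 39 <= 42, this is the LCA
LCA = 39


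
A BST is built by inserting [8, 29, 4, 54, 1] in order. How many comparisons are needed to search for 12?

Search path for 12: 8 -> 29
Found: False
Comparisons: 2


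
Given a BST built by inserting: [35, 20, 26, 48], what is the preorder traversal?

Tree insertion order: [35, 20, 26, 48]
Tree (level-order array): [35, 20, 48, None, 26]
Preorder traversal: [35, 20, 26, 48]


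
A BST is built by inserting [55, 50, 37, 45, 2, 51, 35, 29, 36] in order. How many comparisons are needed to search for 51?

Search path for 51: 55 -> 50 -> 51
Found: True
Comparisons: 3


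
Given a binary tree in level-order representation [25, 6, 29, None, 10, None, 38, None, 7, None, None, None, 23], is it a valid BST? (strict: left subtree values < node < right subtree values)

Level-order array: [25, 6, 29, None, 10, None, 38, None, 7, None, None, None, 23]
Validate using subtree bounds (lo, hi): at each node, require lo < value < hi,
then recurse left with hi=value and right with lo=value.
Preorder trace (stopping at first violation):
  at node 25 with bounds (-inf, +inf): OK
  at node 6 with bounds (-inf, 25): OK
  at node 10 with bounds (6, 25): OK
  at node 7 with bounds (10, 25): VIOLATION
Node 7 violates its bound: not (10 < 7 < 25).
Result: Not a valid BST


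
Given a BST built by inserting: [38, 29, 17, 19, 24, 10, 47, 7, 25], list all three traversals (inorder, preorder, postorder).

Tree insertion order: [38, 29, 17, 19, 24, 10, 47, 7, 25]
Tree (level-order array): [38, 29, 47, 17, None, None, None, 10, 19, 7, None, None, 24, None, None, None, 25]
Inorder (L, root, R): [7, 10, 17, 19, 24, 25, 29, 38, 47]
Preorder (root, L, R): [38, 29, 17, 10, 7, 19, 24, 25, 47]
Postorder (L, R, root): [7, 10, 25, 24, 19, 17, 29, 47, 38]


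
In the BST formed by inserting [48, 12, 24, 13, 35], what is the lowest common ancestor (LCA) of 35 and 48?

Tree insertion order: [48, 12, 24, 13, 35]
Tree (level-order array): [48, 12, None, None, 24, 13, 35]
In a BST, the LCA of p=35, q=48 is the first node v on the
root-to-leaf path with p <= v <= q (go left if both < v, right if both > v).
Walk from root:
  at 48: 35 <= 48 <= 48, this is the LCA
LCA = 48


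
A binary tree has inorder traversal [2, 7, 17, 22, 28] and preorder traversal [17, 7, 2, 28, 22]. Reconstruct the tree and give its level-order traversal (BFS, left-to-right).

Inorder:  [2, 7, 17, 22, 28]
Preorder: [17, 7, 2, 28, 22]
Algorithm: preorder visits root first, so consume preorder in order;
for each root, split the current inorder slice at that value into
left-subtree inorder and right-subtree inorder, then recurse.
Recursive splits:
  root=17; inorder splits into left=[2, 7], right=[22, 28]
  root=7; inorder splits into left=[2], right=[]
  root=2; inorder splits into left=[], right=[]
  root=28; inorder splits into left=[22], right=[]
  root=22; inorder splits into left=[], right=[]
Reconstructed level-order: [17, 7, 28, 2, 22]


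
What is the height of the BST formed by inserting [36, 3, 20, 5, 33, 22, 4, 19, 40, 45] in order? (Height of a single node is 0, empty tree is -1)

Insertion order: [36, 3, 20, 5, 33, 22, 4, 19, 40, 45]
Tree (level-order array): [36, 3, 40, None, 20, None, 45, 5, 33, None, None, 4, 19, 22]
Compute height bottom-up (empty subtree = -1):
  height(4) = 1 + max(-1, -1) = 0
  height(19) = 1 + max(-1, -1) = 0
  height(5) = 1 + max(0, 0) = 1
  height(22) = 1 + max(-1, -1) = 0
  height(33) = 1 + max(0, -1) = 1
  height(20) = 1 + max(1, 1) = 2
  height(3) = 1 + max(-1, 2) = 3
  height(45) = 1 + max(-1, -1) = 0
  height(40) = 1 + max(-1, 0) = 1
  height(36) = 1 + max(3, 1) = 4
Height = 4


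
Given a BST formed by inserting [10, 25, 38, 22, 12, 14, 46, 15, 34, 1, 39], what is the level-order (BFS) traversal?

Tree insertion order: [10, 25, 38, 22, 12, 14, 46, 15, 34, 1, 39]
Tree (level-order array): [10, 1, 25, None, None, 22, 38, 12, None, 34, 46, None, 14, None, None, 39, None, None, 15]
BFS from the root, enqueuing left then right child of each popped node:
  queue [10] -> pop 10, enqueue [1, 25], visited so far: [10]
  queue [1, 25] -> pop 1, enqueue [none], visited so far: [10, 1]
  queue [25] -> pop 25, enqueue [22, 38], visited so far: [10, 1, 25]
  queue [22, 38] -> pop 22, enqueue [12], visited so far: [10, 1, 25, 22]
  queue [38, 12] -> pop 38, enqueue [34, 46], visited so far: [10, 1, 25, 22, 38]
  queue [12, 34, 46] -> pop 12, enqueue [14], visited so far: [10, 1, 25, 22, 38, 12]
  queue [34, 46, 14] -> pop 34, enqueue [none], visited so far: [10, 1, 25, 22, 38, 12, 34]
  queue [46, 14] -> pop 46, enqueue [39], visited so far: [10, 1, 25, 22, 38, 12, 34, 46]
  queue [14, 39] -> pop 14, enqueue [15], visited so far: [10, 1, 25, 22, 38, 12, 34, 46, 14]
  queue [39, 15] -> pop 39, enqueue [none], visited so far: [10, 1, 25, 22, 38, 12, 34, 46, 14, 39]
  queue [15] -> pop 15, enqueue [none], visited so far: [10, 1, 25, 22, 38, 12, 34, 46, 14, 39, 15]
Result: [10, 1, 25, 22, 38, 12, 34, 46, 14, 39, 15]


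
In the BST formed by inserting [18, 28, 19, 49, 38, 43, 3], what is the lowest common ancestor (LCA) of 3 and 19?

Tree insertion order: [18, 28, 19, 49, 38, 43, 3]
Tree (level-order array): [18, 3, 28, None, None, 19, 49, None, None, 38, None, None, 43]
In a BST, the LCA of p=3, q=19 is the first node v on the
root-to-leaf path with p <= v <= q (go left if both < v, right if both > v).
Walk from root:
  at 18: 3 <= 18 <= 19, this is the LCA
LCA = 18


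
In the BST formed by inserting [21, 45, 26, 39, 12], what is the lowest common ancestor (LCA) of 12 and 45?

Tree insertion order: [21, 45, 26, 39, 12]
Tree (level-order array): [21, 12, 45, None, None, 26, None, None, 39]
In a BST, the LCA of p=12, q=45 is the first node v on the
root-to-leaf path with p <= v <= q (go left if both < v, right if both > v).
Walk from root:
  at 21: 12 <= 21 <= 45, this is the LCA
LCA = 21


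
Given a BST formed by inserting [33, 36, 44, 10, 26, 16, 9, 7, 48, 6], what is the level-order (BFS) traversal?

Tree insertion order: [33, 36, 44, 10, 26, 16, 9, 7, 48, 6]
Tree (level-order array): [33, 10, 36, 9, 26, None, 44, 7, None, 16, None, None, 48, 6]
BFS from the root, enqueuing left then right child of each popped node:
  queue [33] -> pop 33, enqueue [10, 36], visited so far: [33]
  queue [10, 36] -> pop 10, enqueue [9, 26], visited so far: [33, 10]
  queue [36, 9, 26] -> pop 36, enqueue [44], visited so far: [33, 10, 36]
  queue [9, 26, 44] -> pop 9, enqueue [7], visited so far: [33, 10, 36, 9]
  queue [26, 44, 7] -> pop 26, enqueue [16], visited so far: [33, 10, 36, 9, 26]
  queue [44, 7, 16] -> pop 44, enqueue [48], visited so far: [33, 10, 36, 9, 26, 44]
  queue [7, 16, 48] -> pop 7, enqueue [6], visited so far: [33, 10, 36, 9, 26, 44, 7]
  queue [16, 48, 6] -> pop 16, enqueue [none], visited so far: [33, 10, 36, 9, 26, 44, 7, 16]
  queue [48, 6] -> pop 48, enqueue [none], visited so far: [33, 10, 36, 9, 26, 44, 7, 16, 48]
  queue [6] -> pop 6, enqueue [none], visited so far: [33, 10, 36, 9, 26, 44, 7, 16, 48, 6]
Result: [33, 10, 36, 9, 26, 44, 7, 16, 48, 6]


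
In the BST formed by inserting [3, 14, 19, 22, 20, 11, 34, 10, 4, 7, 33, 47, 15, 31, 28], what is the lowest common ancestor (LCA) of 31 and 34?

Tree insertion order: [3, 14, 19, 22, 20, 11, 34, 10, 4, 7, 33, 47, 15, 31, 28]
Tree (level-order array): [3, None, 14, 11, 19, 10, None, 15, 22, 4, None, None, None, 20, 34, None, 7, None, None, 33, 47, None, None, 31, None, None, None, 28]
In a BST, the LCA of p=31, q=34 is the first node v on the
root-to-leaf path with p <= v <= q (go left if both < v, right if both > v).
Walk from root:
  at 3: both 31 and 34 > 3, go right
  at 14: both 31 and 34 > 14, go right
  at 19: both 31 and 34 > 19, go right
  at 22: both 31 and 34 > 22, go right
  at 34: 31 <= 34 <= 34, this is the LCA
LCA = 34


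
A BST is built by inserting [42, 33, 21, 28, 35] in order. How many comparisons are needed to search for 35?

Search path for 35: 42 -> 33 -> 35
Found: True
Comparisons: 3


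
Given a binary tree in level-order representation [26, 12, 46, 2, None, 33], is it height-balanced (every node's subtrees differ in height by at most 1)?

Tree (level-order array): [26, 12, 46, 2, None, 33]
Definition: a tree is height-balanced if, at every node, |h(left) - h(right)| <= 1 (empty subtree has height -1).
Bottom-up per-node check:
  node 2: h_left=-1, h_right=-1, diff=0 [OK], height=0
  node 12: h_left=0, h_right=-1, diff=1 [OK], height=1
  node 33: h_left=-1, h_right=-1, diff=0 [OK], height=0
  node 46: h_left=0, h_right=-1, diff=1 [OK], height=1
  node 26: h_left=1, h_right=1, diff=0 [OK], height=2
All nodes satisfy the balance condition.
Result: Balanced


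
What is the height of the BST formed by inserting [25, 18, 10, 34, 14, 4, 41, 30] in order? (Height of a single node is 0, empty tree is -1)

Insertion order: [25, 18, 10, 34, 14, 4, 41, 30]
Tree (level-order array): [25, 18, 34, 10, None, 30, 41, 4, 14]
Compute height bottom-up (empty subtree = -1):
  height(4) = 1 + max(-1, -1) = 0
  height(14) = 1 + max(-1, -1) = 0
  height(10) = 1 + max(0, 0) = 1
  height(18) = 1 + max(1, -1) = 2
  height(30) = 1 + max(-1, -1) = 0
  height(41) = 1 + max(-1, -1) = 0
  height(34) = 1 + max(0, 0) = 1
  height(25) = 1 + max(2, 1) = 3
Height = 3


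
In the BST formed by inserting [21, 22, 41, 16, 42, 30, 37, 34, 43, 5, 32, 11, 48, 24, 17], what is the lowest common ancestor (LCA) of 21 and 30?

Tree insertion order: [21, 22, 41, 16, 42, 30, 37, 34, 43, 5, 32, 11, 48, 24, 17]
Tree (level-order array): [21, 16, 22, 5, 17, None, 41, None, 11, None, None, 30, 42, None, None, 24, 37, None, 43, None, None, 34, None, None, 48, 32]
In a BST, the LCA of p=21, q=30 is the first node v on the
root-to-leaf path with p <= v <= q (go left if both < v, right if both > v).
Walk from root:
  at 21: 21 <= 21 <= 30, this is the LCA
LCA = 21


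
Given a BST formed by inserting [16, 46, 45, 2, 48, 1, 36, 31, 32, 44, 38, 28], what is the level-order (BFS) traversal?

Tree insertion order: [16, 46, 45, 2, 48, 1, 36, 31, 32, 44, 38, 28]
Tree (level-order array): [16, 2, 46, 1, None, 45, 48, None, None, 36, None, None, None, 31, 44, 28, 32, 38]
BFS from the root, enqueuing left then right child of each popped node:
  queue [16] -> pop 16, enqueue [2, 46], visited so far: [16]
  queue [2, 46] -> pop 2, enqueue [1], visited so far: [16, 2]
  queue [46, 1] -> pop 46, enqueue [45, 48], visited so far: [16, 2, 46]
  queue [1, 45, 48] -> pop 1, enqueue [none], visited so far: [16, 2, 46, 1]
  queue [45, 48] -> pop 45, enqueue [36], visited so far: [16, 2, 46, 1, 45]
  queue [48, 36] -> pop 48, enqueue [none], visited so far: [16, 2, 46, 1, 45, 48]
  queue [36] -> pop 36, enqueue [31, 44], visited so far: [16, 2, 46, 1, 45, 48, 36]
  queue [31, 44] -> pop 31, enqueue [28, 32], visited so far: [16, 2, 46, 1, 45, 48, 36, 31]
  queue [44, 28, 32] -> pop 44, enqueue [38], visited so far: [16, 2, 46, 1, 45, 48, 36, 31, 44]
  queue [28, 32, 38] -> pop 28, enqueue [none], visited so far: [16, 2, 46, 1, 45, 48, 36, 31, 44, 28]
  queue [32, 38] -> pop 32, enqueue [none], visited so far: [16, 2, 46, 1, 45, 48, 36, 31, 44, 28, 32]
  queue [38] -> pop 38, enqueue [none], visited so far: [16, 2, 46, 1, 45, 48, 36, 31, 44, 28, 32, 38]
Result: [16, 2, 46, 1, 45, 48, 36, 31, 44, 28, 32, 38]


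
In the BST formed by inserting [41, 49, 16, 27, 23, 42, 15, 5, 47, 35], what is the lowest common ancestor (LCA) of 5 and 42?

Tree insertion order: [41, 49, 16, 27, 23, 42, 15, 5, 47, 35]
Tree (level-order array): [41, 16, 49, 15, 27, 42, None, 5, None, 23, 35, None, 47]
In a BST, the LCA of p=5, q=42 is the first node v on the
root-to-leaf path with p <= v <= q (go left if both < v, right if both > v).
Walk from root:
  at 41: 5 <= 41 <= 42, this is the LCA
LCA = 41


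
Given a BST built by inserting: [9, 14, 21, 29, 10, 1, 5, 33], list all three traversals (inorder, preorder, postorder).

Tree insertion order: [9, 14, 21, 29, 10, 1, 5, 33]
Tree (level-order array): [9, 1, 14, None, 5, 10, 21, None, None, None, None, None, 29, None, 33]
Inorder (L, root, R): [1, 5, 9, 10, 14, 21, 29, 33]
Preorder (root, L, R): [9, 1, 5, 14, 10, 21, 29, 33]
Postorder (L, R, root): [5, 1, 10, 33, 29, 21, 14, 9]


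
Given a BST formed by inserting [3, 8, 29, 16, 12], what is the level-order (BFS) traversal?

Tree insertion order: [3, 8, 29, 16, 12]
Tree (level-order array): [3, None, 8, None, 29, 16, None, 12]
BFS from the root, enqueuing left then right child of each popped node:
  queue [3] -> pop 3, enqueue [8], visited so far: [3]
  queue [8] -> pop 8, enqueue [29], visited so far: [3, 8]
  queue [29] -> pop 29, enqueue [16], visited so far: [3, 8, 29]
  queue [16] -> pop 16, enqueue [12], visited so far: [3, 8, 29, 16]
  queue [12] -> pop 12, enqueue [none], visited so far: [3, 8, 29, 16, 12]
Result: [3, 8, 29, 16, 12]


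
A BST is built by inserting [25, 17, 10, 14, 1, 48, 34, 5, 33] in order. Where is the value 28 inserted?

Starting tree (level order): [25, 17, 48, 10, None, 34, None, 1, 14, 33, None, None, 5]
Insertion path: 25 -> 48 -> 34 -> 33
Result: insert 28 as left child of 33
Final tree (level order): [25, 17, 48, 10, None, 34, None, 1, 14, 33, None, None, 5, None, None, 28]
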